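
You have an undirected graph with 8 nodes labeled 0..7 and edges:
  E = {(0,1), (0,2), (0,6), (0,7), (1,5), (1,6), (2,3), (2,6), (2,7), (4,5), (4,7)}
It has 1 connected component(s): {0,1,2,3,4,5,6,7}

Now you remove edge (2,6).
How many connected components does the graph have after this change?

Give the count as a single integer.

Answer: 1

Derivation:
Initial component count: 1
Remove (2,6): not a bridge. Count unchanged: 1.
  After removal, components: {0,1,2,3,4,5,6,7}
New component count: 1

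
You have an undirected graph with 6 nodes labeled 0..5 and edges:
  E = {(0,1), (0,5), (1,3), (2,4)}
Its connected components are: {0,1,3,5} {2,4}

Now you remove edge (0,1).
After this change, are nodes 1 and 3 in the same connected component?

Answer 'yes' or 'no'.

Initial components: {0,1,3,5} {2,4}
Removing edge (0,1): it was a bridge — component count 2 -> 3.
New components: {0,5} {1,3} {2,4}
Are 1 and 3 in the same component? yes

Answer: yes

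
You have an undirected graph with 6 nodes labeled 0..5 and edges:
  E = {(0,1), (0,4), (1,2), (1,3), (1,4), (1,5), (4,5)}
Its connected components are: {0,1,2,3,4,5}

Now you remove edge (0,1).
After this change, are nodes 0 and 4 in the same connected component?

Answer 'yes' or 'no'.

Answer: yes

Derivation:
Initial components: {0,1,2,3,4,5}
Removing edge (0,1): not a bridge — component count unchanged at 1.
New components: {0,1,2,3,4,5}
Are 0 and 4 in the same component? yes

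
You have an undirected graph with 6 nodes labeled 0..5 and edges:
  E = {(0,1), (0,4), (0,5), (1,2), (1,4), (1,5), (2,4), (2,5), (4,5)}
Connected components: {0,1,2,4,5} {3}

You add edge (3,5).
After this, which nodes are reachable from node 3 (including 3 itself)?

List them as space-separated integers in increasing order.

Answer: 0 1 2 3 4 5

Derivation:
Before: nodes reachable from 3: {3}
Adding (3,5): merges 3's component with another. Reachability grows.
After: nodes reachable from 3: {0,1,2,3,4,5}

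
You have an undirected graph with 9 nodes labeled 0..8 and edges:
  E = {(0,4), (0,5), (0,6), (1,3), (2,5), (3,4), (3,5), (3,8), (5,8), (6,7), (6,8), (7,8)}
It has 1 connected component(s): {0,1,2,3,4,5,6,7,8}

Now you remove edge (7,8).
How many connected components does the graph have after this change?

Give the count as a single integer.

Answer: 1

Derivation:
Initial component count: 1
Remove (7,8): not a bridge. Count unchanged: 1.
  After removal, components: {0,1,2,3,4,5,6,7,8}
New component count: 1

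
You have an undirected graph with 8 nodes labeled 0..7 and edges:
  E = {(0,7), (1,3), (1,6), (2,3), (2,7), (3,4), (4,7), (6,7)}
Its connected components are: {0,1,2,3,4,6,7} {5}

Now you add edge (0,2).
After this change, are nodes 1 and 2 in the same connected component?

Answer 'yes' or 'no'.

Answer: yes

Derivation:
Initial components: {0,1,2,3,4,6,7} {5}
Adding edge (0,2): both already in same component {0,1,2,3,4,6,7}. No change.
New components: {0,1,2,3,4,6,7} {5}
Are 1 and 2 in the same component? yes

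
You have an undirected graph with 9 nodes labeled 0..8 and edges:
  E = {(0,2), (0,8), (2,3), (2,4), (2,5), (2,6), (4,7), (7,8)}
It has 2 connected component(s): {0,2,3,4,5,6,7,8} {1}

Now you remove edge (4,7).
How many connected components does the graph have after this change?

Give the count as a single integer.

Initial component count: 2
Remove (4,7): not a bridge. Count unchanged: 2.
  After removal, components: {0,2,3,4,5,6,7,8} {1}
New component count: 2

Answer: 2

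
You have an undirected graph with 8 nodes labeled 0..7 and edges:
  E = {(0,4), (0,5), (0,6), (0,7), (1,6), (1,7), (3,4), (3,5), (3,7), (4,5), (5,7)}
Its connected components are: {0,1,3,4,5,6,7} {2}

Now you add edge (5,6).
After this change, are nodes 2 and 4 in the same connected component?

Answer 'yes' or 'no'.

Answer: no

Derivation:
Initial components: {0,1,3,4,5,6,7} {2}
Adding edge (5,6): both already in same component {0,1,3,4,5,6,7}. No change.
New components: {0,1,3,4,5,6,7} {2}
Are 2 and 4 in the same component? no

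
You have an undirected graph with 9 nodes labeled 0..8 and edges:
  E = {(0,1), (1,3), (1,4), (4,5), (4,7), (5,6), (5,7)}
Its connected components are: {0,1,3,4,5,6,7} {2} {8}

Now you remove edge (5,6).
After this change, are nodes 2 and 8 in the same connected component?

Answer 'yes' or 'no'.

Answer: no

Derivation:
Initial components: {0,1,3,4,5,6,7} {2} {8}
Removing edge (5,6): it was a bridge — component count 3 -> 4.
New components: {0,1,3,4,5,7} {2} {6} {8}
Are 2 and 8 in the same component? no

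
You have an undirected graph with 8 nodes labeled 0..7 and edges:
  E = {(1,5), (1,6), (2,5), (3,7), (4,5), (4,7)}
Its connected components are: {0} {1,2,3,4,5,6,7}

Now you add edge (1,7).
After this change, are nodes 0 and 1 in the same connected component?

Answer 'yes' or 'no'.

Initial components: {0} {1,2,3,4,5,6,7}
Adding edge (1,7): both already in same component {1,2,3,4,5,6,7}. No change.
New components: {0} {1,2,3,4,5,6,7}
Are 0 and 1 in the same component? no

Answer: no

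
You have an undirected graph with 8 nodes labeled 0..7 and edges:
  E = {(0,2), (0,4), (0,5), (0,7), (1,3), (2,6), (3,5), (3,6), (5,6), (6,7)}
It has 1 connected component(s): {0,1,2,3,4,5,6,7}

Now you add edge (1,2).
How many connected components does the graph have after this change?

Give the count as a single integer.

Answer: 1

Derivation:
Initial component count: 1
Add (1,2): endpoints already in same component. Count unchanged: 1.
New component count: 1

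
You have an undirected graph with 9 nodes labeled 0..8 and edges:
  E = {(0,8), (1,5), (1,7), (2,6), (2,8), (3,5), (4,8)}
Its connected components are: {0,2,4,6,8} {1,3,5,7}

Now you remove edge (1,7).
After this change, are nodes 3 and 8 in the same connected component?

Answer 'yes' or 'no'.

Answer: no

Derivation:
Initial components: {0,2,4,6,8} {1,3,5,7}
Removing edge (1,7): it was a bridge — component count 2 -> 3.
New components: {0,2,4,6,8} {1,3,5} {7}
Are 3 and 8 in the same component? no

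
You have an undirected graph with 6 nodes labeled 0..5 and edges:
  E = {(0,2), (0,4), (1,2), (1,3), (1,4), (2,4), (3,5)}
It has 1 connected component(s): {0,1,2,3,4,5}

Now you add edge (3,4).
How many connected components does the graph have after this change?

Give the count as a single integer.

Answer: 1

Derivation:
Initial component count: 1
Add (3,4): endpoints already in same component. Count unchanged: 1.
New component count: 1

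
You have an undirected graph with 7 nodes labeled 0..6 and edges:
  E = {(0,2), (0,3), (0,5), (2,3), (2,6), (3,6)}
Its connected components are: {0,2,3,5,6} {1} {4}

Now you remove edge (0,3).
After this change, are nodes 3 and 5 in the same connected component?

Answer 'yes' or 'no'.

Answer: yes

Derivation:
Initial components: {0,2,3,5,6} {1} {4}
Removing edge (0,3): not a bridge — component count unchanged at 3.
New components: {0,2,3,5,6} {1} {4}
Are 3 and 5 in the same component? yes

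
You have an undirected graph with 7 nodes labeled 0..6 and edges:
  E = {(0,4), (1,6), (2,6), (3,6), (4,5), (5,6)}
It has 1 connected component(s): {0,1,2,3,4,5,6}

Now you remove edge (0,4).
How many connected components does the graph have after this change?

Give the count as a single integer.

Answer: 2

Derivation:
Initial component count: 1
Remove (0,4): it was a bridge. Count increases: 1 -> 2.
  After removal, components: {0} {1,2,3,4,5,6}
New component count: 2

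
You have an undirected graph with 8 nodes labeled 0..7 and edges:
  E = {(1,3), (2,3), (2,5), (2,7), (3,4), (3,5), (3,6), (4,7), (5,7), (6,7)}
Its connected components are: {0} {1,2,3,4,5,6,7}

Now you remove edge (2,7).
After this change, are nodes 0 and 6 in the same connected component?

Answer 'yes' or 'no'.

Initial components: {0} {1,2,3,4,5,6,7}
Removing edge (2,7): not a bridge — component count unchanged at 2.
New components: {0} {1,2,3,4,5,6,7}
Are 0 and 6 in the same component? no

Answer: no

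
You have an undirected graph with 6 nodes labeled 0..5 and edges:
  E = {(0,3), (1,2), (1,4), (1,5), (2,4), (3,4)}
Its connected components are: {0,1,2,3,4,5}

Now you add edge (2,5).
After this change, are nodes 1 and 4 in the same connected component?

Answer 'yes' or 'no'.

Initial components: {0,1,2,3,4,5}
Adding edge (2,5): both already in same component {0,1,2,3,4,5}. No change.
New components: {0,1,2,3,4,5}
Are 1 and 4 in the same component? yes

Answer: yes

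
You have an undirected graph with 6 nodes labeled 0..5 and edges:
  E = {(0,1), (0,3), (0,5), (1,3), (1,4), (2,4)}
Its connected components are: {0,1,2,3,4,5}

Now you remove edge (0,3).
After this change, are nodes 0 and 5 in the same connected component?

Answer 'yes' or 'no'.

Initial components: {0,1,2,3,4,5}
Removing edge (0,3): not a bridge — component count unchanged at 1.
New components: {0,1,2,3,4,5}
Are 0 and 5 in the same component? yes

Answer: yes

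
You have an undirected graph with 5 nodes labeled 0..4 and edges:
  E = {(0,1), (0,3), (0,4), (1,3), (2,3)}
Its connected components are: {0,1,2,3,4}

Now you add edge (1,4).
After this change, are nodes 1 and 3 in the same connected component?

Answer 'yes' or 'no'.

Answer: yes

Derivation:
Initial components: {0,1,2,3,4}
Adding edge (1,4): both already in same component {0,1,2,3,4}. No change.
New components: {0,1,2,3,4}
Are 1 and 3 in the same component? yes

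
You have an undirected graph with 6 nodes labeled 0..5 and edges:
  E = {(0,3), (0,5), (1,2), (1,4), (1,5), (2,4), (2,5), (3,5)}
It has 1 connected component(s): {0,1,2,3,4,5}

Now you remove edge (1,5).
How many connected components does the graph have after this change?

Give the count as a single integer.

Answer: 1

Derivation:
Initial component count: 1
Remove (1,5): not a bridge. Count unchanged: 1.
  After removal, components: {0,1,2,3,4,5}
New component count: 1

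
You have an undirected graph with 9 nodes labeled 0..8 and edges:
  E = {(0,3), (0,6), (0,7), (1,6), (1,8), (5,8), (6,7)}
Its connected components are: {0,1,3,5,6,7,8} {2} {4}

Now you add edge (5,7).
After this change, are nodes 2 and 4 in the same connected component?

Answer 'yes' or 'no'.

Initial components: {0,1,3,5,6,7,8} {2} {4}
Adding edge (5,7): both already in same component {0,1,3,5,6,7,8}. No change.
New components: {0,1,3,5,6,7,8} {2} {4}
Are 2 and 4 in the same component? no

Answer: no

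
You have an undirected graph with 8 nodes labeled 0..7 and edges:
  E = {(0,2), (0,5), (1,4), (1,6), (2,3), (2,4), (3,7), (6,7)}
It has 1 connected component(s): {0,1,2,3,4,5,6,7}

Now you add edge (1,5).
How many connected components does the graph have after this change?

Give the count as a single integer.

Initial component count: 1
Add (1,5): endpoints already in same component. Count unchanged: 1.
New component count: 1

Answer: 1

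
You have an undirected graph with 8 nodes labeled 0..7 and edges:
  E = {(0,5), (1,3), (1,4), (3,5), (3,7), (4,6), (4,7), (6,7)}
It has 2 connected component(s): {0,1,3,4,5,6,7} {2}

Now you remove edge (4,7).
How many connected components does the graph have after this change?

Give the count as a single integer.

Initial component count: 2
Remove (4,7): not a bridge. Count unchanged: 2.
  After removal, components: {0,1,3,4,5,6,7} {2}
New component count: 2

Answer: 2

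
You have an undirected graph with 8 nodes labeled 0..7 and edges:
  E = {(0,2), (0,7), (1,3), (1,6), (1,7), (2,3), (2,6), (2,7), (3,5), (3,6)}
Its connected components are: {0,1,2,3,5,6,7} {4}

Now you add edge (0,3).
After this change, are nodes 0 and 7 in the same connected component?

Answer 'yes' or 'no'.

Answer: yes

Derivation:
Initial components: {0,1,2,3,5,6,7} {4}
Adding edge (0,3): both already in same component {0,1,2,3,5,6,7}. No change.
New components: {0,1,2,3,5,6,7} {4}
Are 0 and 7 in the same component? yes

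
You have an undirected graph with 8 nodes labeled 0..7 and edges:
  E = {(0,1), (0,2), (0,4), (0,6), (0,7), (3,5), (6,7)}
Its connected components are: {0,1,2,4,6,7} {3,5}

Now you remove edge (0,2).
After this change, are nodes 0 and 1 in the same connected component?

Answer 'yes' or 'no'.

Initial components: {0,1,2,4,6,7} {3,5}
Removing edge (0,2): it was a bridge — component count 2 -> 3.
New components: {0,1,4,6,7} {2} {3,5}
Are 0 and 1 in the same component? yes

Answer: yes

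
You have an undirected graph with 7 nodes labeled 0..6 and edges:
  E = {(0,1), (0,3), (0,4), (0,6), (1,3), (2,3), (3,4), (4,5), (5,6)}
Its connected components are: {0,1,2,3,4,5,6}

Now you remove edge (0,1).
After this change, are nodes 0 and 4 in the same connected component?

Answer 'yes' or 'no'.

Answer: yes

Derivation:
Initial components: {0,1,2,3,4,5,6}
Removing edge (0,1): not a bridge — component count unchanged at 1.
New components: {0,1,2,3,4,5,6}
Are 0 and 4 in the same component? yes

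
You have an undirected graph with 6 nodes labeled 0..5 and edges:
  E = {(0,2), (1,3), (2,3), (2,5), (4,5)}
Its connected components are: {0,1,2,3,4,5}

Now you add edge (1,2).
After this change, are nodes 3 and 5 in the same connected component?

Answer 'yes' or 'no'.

Answer: yes

Derivation:
Initial components: {0,1,2,3,4,5}
Adding edge (1,2): both already in same component {0,1,2,3,4,5}. No change.
New components: {0,1,2,3,4,5}
Are 3 and 5 in the same component? yes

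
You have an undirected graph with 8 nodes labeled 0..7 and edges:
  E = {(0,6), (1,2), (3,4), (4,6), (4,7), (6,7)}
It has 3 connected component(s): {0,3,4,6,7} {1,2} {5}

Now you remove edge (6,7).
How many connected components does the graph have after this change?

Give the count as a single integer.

Initial component count: 3
Remove (6,7): not a bridge. Count unchanged: 3.
  After removal, components: {0,3,4,6,7} {1,2} {5}
New component count: 3

Answer: 3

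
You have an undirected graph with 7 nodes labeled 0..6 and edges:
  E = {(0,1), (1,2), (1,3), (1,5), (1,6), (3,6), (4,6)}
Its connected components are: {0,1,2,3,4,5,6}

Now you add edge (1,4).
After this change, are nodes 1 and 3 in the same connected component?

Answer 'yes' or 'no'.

Answer: yes

Derivation:
Initial components: {0,1,2,3,4,5,6}
Adding edge (1,4): both already in same component {0,1,2,3,4,5,6}. No change.
New components: {0,1,2,3,4,5,6}
Are 1 and 3 in the same component? yes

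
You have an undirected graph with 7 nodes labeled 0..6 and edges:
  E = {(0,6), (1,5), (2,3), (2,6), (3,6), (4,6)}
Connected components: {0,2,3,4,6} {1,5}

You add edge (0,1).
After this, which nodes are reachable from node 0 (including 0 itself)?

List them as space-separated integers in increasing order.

Answer: 0 1 2 3 4 5 6

Derivation:
Before: nodes reachable from 0: {0,2,3,4,6}
Adding (0,1): merges 0's component with another. Reachability grows.
After: nodes reachable from 0: {0,1,2,3,4,5,6}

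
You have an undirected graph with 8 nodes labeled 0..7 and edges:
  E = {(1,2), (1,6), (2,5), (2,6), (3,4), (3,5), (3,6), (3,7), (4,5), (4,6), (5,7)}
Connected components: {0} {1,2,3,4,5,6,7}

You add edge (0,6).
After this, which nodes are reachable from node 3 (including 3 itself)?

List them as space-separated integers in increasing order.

Before: nodes reachable from 3: {1,2,3,4,5,6,7}
Adding (0,6): merges 3's component with another. Reachability grows.
After: nodes reachable from 3: {0,1,2,3,4,5,6,7}

Answer: 0 1 2 3 4 5 6 7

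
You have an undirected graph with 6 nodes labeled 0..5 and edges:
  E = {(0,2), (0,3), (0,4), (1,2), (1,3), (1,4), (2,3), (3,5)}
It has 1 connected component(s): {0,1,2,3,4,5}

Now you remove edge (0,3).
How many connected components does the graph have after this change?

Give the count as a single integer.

Answer: 1

Derivation:
Initial component count: 1
Remove (0,3): not a bridge. Count unchanged: 1.
  After removal, components: {0,1,2,3,4,5}
New component count: 1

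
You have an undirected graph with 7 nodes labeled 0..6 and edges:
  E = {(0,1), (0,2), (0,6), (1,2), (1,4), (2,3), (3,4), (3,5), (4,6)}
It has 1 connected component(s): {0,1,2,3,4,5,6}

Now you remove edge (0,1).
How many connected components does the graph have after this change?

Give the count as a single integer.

Answer: 1

Derivation:
Initial component count: 1
Remove (0,1): not a bridge. Count unchanged: 1.
  After removal, components: {0,1,2,3,4,5,6}
New component count: 1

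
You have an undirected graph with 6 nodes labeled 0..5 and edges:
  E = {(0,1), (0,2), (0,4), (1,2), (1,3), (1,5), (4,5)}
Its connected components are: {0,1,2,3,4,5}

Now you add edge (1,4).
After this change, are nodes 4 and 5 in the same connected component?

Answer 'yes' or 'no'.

Answer: yes

Derivation:
Initial components: {0,1,2,3,4,5}
Adding edge (1,4): both already in same component {0,1,2,3,4,5}. No change.
New components: {0,1,2,3,4,5}
Are 4 and 5 in the same component? yes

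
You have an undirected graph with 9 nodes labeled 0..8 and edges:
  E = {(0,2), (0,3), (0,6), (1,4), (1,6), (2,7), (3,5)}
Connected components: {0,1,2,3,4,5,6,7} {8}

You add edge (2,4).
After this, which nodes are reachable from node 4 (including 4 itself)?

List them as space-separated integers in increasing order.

Before: nodes reachable from 4: {0,1,2,3,4,5,6,7}
Adding (2,4): both endpoints already in same component. Reachability from 4 unchanged.
After: nodes reachable from 4: {0,1,2,3,4,5,6,7}

Answer: 0 1 2 3 4 5 6 7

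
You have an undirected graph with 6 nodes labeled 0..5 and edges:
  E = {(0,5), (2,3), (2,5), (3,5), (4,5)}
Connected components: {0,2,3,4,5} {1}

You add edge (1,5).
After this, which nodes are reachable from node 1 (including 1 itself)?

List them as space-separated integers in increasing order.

Before: nodes reachable from 1: {1}
Adding (1,5): merges 1's component with another. Reachability grows.
After: nodes reachable from 1: {0,1,2,3,4,5}

Answer: 0 1 2 3 4 5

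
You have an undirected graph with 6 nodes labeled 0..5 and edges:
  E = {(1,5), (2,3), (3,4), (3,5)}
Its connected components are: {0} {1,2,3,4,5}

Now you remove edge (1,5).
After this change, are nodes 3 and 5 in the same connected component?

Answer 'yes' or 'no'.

Answer: yes

Derivation:
Initial components: {0} {1,2,3,4,5}
Removing edge (1,5): it was a bridge — component count 2 -> 3.
New components: {0} {1} {2,3,4,5}
Are 3 and 5 in the same component? yes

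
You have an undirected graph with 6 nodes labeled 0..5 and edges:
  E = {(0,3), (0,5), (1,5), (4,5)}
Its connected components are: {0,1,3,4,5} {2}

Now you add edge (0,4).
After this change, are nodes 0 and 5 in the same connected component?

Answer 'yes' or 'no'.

Initial components: {0,1,3,4,5} {2}
Adding edge (0,4): both already in same component {0,1,3,4,5}. No change.
New components: {0,1,3,4,5} {2}
Are 0 and 5 in the same component? yes

Answer: yes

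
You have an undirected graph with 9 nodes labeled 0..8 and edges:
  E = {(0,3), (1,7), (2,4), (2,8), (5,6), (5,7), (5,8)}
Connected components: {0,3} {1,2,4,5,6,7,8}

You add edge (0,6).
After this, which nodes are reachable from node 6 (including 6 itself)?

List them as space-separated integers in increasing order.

Before: nodes reachable from 6: {1,2,4,5,6,7,8}
Adding (0,6): merges 6's component with another. Reachability grows.
After: nodes reachable from 6: {0,1,2,3,4,5,6,7,8}

Answer: 0 1 2 3 4 5 6 7 8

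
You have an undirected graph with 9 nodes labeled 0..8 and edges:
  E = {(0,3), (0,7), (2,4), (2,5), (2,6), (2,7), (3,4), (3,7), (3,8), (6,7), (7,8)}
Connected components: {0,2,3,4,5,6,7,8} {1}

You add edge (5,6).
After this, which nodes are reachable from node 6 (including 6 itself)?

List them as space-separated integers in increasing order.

Answer: 0 2 3 4 5 6 7 8

Derivation:
Before: nodes reachable from 6: {0,2,3,4,5,6,7,8}
Adding (5,6): both endpoints already in same component. Reachability from 6 unchanged.
After: nodes reachable from 6: {0,2,3,4,5,6,7,8}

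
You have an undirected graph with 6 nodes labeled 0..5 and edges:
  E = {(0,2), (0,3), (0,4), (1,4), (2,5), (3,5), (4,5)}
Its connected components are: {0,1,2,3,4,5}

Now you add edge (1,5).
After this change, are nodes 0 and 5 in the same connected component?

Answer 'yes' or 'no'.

Answer: yes

Derivation:
Initial components: {0,1,2,3,4,5}
Adding edge (1,5): both already in same component {0,1,2,3,4,5}. No change.
New components: {0,1,2,3,4,5}
Are 0 and 5 in the same component? yes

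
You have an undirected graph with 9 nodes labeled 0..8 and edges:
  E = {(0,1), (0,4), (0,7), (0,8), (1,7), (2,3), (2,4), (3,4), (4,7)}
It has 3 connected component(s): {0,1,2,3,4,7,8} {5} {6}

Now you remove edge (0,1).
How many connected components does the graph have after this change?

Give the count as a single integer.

Answer: 3

Derivation:
Initial component count: 3
Remove (0,1): not a bridge. Count unchanged: 3.
  After removal, components: {0,1,2,3,4,7,8} {5} {6}
New component count: 3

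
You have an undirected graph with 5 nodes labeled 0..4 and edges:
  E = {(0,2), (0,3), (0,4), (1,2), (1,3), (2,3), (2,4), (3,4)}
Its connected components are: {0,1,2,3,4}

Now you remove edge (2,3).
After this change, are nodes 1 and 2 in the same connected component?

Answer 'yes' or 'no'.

Initial components: {0,1,2,3,4}
Removing edge (2,3): not a bridge — component count unchanged at 1.
New components: {0,1,2,3,4}
Are 1 and 2 in the same component? yes

Answer: yes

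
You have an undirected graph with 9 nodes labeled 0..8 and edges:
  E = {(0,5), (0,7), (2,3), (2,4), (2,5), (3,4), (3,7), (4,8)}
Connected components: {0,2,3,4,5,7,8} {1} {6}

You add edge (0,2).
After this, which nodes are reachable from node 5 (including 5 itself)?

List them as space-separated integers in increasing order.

Answer: 0 2 3 4 5 7 8

Derivation:
Before: nodes reachable from 5: {0,2,3,4,5,7,8}
Adding (0,2): both endpoints already in same component. Reachability from 5 unchanged.
After: nodes reachable from 5: {0,2,3,4,5,7,8}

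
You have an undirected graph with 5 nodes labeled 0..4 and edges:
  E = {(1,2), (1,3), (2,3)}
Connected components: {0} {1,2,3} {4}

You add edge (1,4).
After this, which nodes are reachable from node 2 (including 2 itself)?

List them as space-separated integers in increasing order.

Answer: 1 2 3 4

Derivation:
Before: nodes reachable from 2: {1,2,3}
Adding (1,4): merges 2's component with another. Reachability grows.
After: nodes reachable from 2: {1,2,3,4}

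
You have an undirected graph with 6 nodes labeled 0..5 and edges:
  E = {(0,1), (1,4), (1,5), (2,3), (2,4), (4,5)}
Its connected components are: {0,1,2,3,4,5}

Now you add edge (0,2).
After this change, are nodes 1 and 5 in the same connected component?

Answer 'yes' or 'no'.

Answer: yes

Derivation:
Initial components: {0,1,2,3,4,5}
Adding edge (0,2): both already in same component {0,1,2,3,4,5}. No change.
New components: {0,1,2,3,4,5}
Are 1 and 5 in the same component? yes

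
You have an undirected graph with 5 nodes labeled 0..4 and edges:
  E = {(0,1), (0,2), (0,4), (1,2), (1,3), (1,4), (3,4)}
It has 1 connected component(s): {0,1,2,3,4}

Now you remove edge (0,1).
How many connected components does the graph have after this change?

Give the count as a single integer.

Initial component count: 1
Remove (0,1): not a bridge. Count unchanged: 1.
  After removal, components: {0,1,2,3,4}
New component count: 1

Answer: 1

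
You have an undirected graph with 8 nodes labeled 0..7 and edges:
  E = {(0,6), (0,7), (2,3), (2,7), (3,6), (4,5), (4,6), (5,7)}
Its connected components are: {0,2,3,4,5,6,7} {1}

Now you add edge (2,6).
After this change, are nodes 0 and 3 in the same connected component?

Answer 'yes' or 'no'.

Answer: yes

Derivation:
Initial components: {0,2,3,4,5,6,7} {1}
Adding edge (2,6): both already in same component {0,2,3,4,5,6,7}. No change.
New components: {0,2,3,4,5,6,7} {1}
Are 0 and 3 in the same component? yes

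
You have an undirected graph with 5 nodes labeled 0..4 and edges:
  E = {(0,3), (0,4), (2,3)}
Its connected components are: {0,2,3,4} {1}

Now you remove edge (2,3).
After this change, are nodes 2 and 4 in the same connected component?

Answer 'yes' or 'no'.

Initial components: {0,2,3,4} {1}
Removing edge (2,3): it was a bridge — component count 2 -> 3.
New components: {0,3,4} {1} {2}
Are 2 and 4 in the same component? no

Answer: no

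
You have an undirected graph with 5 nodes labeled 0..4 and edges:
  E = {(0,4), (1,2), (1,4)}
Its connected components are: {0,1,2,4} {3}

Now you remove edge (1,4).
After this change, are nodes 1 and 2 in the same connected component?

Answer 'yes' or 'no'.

Answer: yes

Derivation:
Initial components: {0,1,2,4} {3}
Removing edge (1,4): it was a bridge — component count 2 -> 3.
New components: {0,4} {1,2} {3}
Are 1 and 2 in the same component? yes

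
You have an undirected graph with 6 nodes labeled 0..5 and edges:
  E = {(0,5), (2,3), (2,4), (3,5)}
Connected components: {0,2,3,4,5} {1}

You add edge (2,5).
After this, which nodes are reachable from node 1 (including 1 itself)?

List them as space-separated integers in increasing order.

Before: nodes reachable from 1: {1}
Adding (2,5): both endpoints already in same component. Reachability from 1 unchanged.
After: nodes reachable from 1: {1}

Answer: 1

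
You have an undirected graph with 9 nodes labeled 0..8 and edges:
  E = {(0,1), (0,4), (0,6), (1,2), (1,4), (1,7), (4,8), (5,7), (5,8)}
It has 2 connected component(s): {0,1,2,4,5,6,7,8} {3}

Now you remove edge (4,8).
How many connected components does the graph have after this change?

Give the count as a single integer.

Initial component count: 2
Remove (4,8): not a bridge. Count unchanged: 2.
  After removal, components: {0,1,2,4,5,6,7,8} {3}
New component count: 2

Answer: 2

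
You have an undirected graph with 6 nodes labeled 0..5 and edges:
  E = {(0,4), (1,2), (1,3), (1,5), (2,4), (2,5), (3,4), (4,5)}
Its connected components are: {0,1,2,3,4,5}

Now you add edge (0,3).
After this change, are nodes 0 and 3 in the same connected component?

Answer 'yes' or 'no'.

Initial components: {0,1,2,3,4,5}
Adding edge (0,3): both already in same component {0,1,2,3,4,5}. No change.
New components: {0,1,2,3,4,5}
Are 0 and 3 in the same component? yes

Answer: yes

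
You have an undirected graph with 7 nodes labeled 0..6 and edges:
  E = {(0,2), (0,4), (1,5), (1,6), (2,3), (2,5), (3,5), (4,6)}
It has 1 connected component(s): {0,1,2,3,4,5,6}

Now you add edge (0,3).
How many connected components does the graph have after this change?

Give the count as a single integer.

Answer: 1

Derivation:
Initial component count: 1
Add (0,3): endpoints already in same component. Count unchanged: 1.
New component count: 1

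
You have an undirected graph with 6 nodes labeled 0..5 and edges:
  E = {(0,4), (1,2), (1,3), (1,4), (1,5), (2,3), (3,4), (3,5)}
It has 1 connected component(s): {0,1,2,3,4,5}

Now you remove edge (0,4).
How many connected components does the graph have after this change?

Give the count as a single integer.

Answer: 2

Derivation:
Initial component count: 1
Remove (0,4): it was a bridge. Count increases: 1 -> 2.
  After removal, components: {0} {1,2,3,4,5}
New component count: 2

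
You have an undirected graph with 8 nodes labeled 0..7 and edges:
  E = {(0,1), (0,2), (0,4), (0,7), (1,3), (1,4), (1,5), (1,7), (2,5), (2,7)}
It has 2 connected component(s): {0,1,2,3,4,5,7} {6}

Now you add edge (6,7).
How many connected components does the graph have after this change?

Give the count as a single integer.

Initial component count: 2
Add (6,7): merges two components. Count decreases: 2 -> 1.
New component count: 1

Answer: 1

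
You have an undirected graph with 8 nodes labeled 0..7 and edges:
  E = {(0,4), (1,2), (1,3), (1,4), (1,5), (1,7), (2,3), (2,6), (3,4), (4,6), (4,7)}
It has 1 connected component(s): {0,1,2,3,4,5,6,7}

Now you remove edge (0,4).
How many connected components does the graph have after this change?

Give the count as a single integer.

Answer: 2

Derivation:
Initial component count: 1
Remove (0,4): it was a bridge. Count increases: 1 -> 2.
  After removal, components: {0} {1,2,3,4,5,6,7}
New component count: 2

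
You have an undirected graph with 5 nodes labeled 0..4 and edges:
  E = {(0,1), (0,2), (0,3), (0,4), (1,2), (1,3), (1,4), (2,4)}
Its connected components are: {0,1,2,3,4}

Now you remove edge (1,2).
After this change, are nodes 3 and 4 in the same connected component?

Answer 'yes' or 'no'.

Initial components: {0,1,2,3,4}
Removing edge (1,2): not a bridge — component count unchanged at 1.
New components: {0,1,2,3,4}
Are 3 and 4 in the same component? yes

Answer: yes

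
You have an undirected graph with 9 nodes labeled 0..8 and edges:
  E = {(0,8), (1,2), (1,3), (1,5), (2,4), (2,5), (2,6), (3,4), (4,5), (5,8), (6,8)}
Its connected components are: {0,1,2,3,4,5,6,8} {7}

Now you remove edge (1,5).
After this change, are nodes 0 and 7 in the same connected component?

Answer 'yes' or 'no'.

Answer: no

Derivation:
Initial components: {0,1,2,3,4,5,6,8} {7}
Removing edge (1,5): not a bridge — component count unchanged at 2.
New components: {0,1,2,3,4,5,6,8} {7}
Are 0 and 7 in the same component? no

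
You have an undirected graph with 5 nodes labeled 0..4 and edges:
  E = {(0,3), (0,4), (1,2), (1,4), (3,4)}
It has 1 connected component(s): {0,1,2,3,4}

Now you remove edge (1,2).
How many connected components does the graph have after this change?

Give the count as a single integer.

Answer: 2

Derivation:
Initial component count: 1
Remove (1,2): it was a bridge. Count increases: 1 -> 2.
  After removal, components: {0,1,3,4} {2}
New component count: 2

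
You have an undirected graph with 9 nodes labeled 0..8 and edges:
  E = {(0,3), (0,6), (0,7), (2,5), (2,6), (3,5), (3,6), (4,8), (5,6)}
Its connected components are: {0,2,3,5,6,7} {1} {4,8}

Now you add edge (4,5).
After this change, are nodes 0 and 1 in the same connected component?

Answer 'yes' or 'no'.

Initial components: {0,2,3,5,6,7} {1} {4,8}
Adding edge (4,5): merges {4,8} and {0,2,3,5,6,7}.
New components: {0,2,3,4,5,6,7,8} {1}
Are 0 and 1 in the same component? no

Answer: no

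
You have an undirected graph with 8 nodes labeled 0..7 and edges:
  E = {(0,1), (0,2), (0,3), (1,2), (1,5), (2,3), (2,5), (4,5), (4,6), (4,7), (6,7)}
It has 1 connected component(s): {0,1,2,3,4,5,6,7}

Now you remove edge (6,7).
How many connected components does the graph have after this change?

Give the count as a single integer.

Initial component count: 1
Remove (6,7): not a bridge. Count unchanged: 1.
  After removal, components: {0,1,2,3,4,5,6,7}
New component count: 1

Answer: 1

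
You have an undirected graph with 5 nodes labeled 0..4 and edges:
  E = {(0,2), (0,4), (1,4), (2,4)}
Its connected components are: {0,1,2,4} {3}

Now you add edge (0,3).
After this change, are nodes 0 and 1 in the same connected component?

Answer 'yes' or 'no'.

Initial components: {0,1,2,4} {3}
Adding edge (0,3): merges {0,1,2,4} and {3}.
New components: {0,1,2,3,4}
Are 0 and 1 in the same component? yes

Answer: yes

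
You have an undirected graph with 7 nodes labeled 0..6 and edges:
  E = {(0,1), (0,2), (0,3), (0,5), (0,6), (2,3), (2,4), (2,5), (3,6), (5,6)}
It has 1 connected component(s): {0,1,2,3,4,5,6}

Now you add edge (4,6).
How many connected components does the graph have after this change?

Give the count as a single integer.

Answer: 1

Derivation:
Initial component count: 1
Add (4,6): endpoints already in same component. Count unchanged: 1.
New component count: 1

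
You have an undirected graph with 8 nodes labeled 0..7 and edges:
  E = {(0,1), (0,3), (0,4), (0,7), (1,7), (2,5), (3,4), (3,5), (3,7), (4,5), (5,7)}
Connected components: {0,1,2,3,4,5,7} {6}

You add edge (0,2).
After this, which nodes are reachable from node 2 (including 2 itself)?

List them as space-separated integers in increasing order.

Answer: 0 1 2 3 4 5 7

Derivation:
Before: nodes reachable from 2: {0,1,2,3,4,5,7}
Adding (0,2): both endpoints already in same component. Reachability from 2 unchanged.
After: nodes reachable from 2: {0,1,2,3,4,5,7}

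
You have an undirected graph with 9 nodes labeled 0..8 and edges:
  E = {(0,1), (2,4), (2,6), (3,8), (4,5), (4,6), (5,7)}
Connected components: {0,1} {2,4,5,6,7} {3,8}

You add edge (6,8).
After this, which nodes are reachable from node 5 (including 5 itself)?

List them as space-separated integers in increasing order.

Answer: 2 3 4 5 6 7 8

Derivation:
Before: nodes reachable from 5: {2,4,5,6,7}
Adding (6,8): merges 5's component with another. Reachability grows.
After: nodes reachable from 5: {2,3,4,5,6,7,8}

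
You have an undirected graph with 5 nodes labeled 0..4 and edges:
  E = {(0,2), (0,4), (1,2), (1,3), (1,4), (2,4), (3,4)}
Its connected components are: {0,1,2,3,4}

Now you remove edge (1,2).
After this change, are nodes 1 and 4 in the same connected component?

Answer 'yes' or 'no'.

Initial components: {0,1,2,3,4}
Removing edge (1,2): not a bridge — component count unchanged at 1.
New components: {0,1,2,3,4}
Are 1 and 4 in the same component? yes

Answer: yes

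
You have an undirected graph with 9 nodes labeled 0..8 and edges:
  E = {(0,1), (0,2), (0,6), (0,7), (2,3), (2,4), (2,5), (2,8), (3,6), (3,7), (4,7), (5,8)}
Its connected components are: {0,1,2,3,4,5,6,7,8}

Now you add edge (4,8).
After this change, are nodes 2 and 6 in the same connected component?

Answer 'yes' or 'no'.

Initial components: {0,1,2,3,4,5,6,7,8}
Adding edge (4,8): both already in same component {0,1,2,3,4,5,6,7,8}. No change.
New components: {0,1,2,3,4,5,6,7,8}
Are 2 and 6 in the same component? yes

Answer: yes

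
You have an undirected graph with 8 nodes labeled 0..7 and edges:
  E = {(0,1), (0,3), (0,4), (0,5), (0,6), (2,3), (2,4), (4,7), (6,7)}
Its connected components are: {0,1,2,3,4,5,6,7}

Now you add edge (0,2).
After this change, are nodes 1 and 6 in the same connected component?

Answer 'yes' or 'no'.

Initial components: {0,1,2,3,4,5,6,7}
Adding edge (0,2): both already in same component {0,1,2,3,4,5,6,7}. No change.
New components: {0,1,2,3,4,5,6,7}
Are 1 and 6 in the same component? yes

Answer: yes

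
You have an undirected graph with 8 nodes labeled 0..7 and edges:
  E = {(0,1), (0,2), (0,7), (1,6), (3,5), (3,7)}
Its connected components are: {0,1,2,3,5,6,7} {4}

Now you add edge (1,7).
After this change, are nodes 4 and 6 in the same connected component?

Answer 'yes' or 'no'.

Answer: no

Derivation:
Initial components: {0,1,2,3,5,6,7} {4}
Adding edge (1,7): both already in same component {0,1,2,3,5,6,7}. No change.
New components: {0,1,2,3,5,6,7} {4}
Are 4 and 6 in the same component? no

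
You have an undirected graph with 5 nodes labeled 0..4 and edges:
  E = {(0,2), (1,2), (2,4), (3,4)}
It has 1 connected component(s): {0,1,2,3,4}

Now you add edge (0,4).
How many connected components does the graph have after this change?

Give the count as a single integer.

Initial component count: 1
Add (0,4): endpoints already in same component. Count unchanged: 1.
New component count: 1

Answer: 1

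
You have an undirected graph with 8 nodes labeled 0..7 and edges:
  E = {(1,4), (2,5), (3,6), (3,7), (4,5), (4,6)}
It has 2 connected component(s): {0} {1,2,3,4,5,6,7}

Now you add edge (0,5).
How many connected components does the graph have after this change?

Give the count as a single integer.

Answer: 1

Derivation:
Initial component count: 2
Add (0,5): merges two components. Count decreases: 2 -> 1.
New component count: 1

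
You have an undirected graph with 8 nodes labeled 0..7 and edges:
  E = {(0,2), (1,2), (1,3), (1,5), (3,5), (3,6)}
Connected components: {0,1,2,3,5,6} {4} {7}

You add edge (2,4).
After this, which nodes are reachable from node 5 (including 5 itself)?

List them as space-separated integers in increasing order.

Before: nodes reachable from 5: {0,1,2,3,5,6}
Adding (2,4): merges 5's component with another. Reachability grows.
After: nodes reachable from 5: {0,1,2,3,4,5,6}

Answer: 0 1 2 3 4 5 6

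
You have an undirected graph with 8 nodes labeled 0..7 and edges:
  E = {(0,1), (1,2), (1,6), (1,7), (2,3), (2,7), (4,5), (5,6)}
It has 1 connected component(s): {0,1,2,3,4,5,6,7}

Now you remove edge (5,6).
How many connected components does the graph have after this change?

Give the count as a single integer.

Initial component count: 1
Remove (5,6): it was a bridge. Count increases: 1 -> 2.
  After removal, components: {0,1,2,3,6,7} {4,5}
New component count: 2

Answer: 2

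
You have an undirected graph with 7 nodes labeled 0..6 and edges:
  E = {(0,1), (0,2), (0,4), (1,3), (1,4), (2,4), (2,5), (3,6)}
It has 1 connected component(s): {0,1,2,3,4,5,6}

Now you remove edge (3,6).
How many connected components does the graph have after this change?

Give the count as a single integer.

Initial component count: 1
Remove (3,6): it was a bridge. Count increases: 1 -> 2.
  After removal, components: {0,1,2,3,4,5} {6}
New component count: 2

Answer: 2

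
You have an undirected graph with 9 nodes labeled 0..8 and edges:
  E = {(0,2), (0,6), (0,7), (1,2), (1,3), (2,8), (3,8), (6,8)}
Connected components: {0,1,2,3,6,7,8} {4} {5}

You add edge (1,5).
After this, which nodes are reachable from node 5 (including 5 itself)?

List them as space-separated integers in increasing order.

Before: nodes reachable from 5: {5}
Adding (1,5): merges 5's component with another. Reachability grows.
After: nodes reachable from 5: {0,1,2,3,5,6,7,8}

Answer: 0 1 2 3 5 6 7 8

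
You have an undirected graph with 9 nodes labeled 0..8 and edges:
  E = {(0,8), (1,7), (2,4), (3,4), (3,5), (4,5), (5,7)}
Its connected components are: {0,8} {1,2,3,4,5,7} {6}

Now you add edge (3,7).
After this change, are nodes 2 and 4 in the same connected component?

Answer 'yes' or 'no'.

Initial components: {0,8} {1,2,3,4,5,7} {6}
Adding edge (3,7): both already in same component {1,2,3,4,5,7}. No change.
New components: {0,8} {1,2,3,4,5,7} {6}
Are 2 and 4 in the same component? yes

Answer: yes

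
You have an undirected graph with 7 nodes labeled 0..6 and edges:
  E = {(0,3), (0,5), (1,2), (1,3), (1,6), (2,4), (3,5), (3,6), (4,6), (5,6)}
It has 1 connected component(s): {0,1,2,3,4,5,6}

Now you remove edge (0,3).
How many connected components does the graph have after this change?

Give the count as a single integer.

Initial component count: 1
Remove (0,3): not a bridge. Count unchanged: 1.
  After removal, components: {0,1,2,3,4,5,6}
New component count: 1

Answer: 1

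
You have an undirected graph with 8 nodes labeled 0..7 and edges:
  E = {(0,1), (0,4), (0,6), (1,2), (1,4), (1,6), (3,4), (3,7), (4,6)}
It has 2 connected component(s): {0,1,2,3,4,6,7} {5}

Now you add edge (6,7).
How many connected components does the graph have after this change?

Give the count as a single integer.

Initial component count: 2
Add (6,7): endpoints already in same component. Count unchanged: 2.
New component count: 2

Answer: 2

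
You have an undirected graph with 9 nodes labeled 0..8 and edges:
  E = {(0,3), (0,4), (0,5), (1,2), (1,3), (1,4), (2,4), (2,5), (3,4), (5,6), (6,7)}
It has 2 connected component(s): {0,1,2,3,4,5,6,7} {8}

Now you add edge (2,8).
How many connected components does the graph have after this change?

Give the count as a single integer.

Answer: 1

Derivation:
Initial component count: 2
Add (2,8): merges two components. Count decreases: 2 -> 1.
New component count: 1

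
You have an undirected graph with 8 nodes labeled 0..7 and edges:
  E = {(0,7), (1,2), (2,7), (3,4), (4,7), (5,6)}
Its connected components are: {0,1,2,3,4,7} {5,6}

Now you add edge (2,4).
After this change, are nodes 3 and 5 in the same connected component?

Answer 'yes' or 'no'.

Answer: no

Derivation:
Initial components: {0,1,2,3,4,7} {5,6}
Adding edge (2,4): both already in same component {0,1,2,3,4,7}. No change.
New components: {0,1,2,3,4,7} {5,6}
Are 3 and 5 in the same component? no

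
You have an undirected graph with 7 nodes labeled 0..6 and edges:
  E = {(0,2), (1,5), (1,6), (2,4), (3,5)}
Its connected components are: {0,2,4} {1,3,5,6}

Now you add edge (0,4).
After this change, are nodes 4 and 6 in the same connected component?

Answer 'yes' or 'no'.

Answer: no

Derivation:
Initial components: {0,2,4} {1,3,5,6}
Adding edge (0,4): both already in same component {0,2,4}. No change.
New components: {0,2,4} {1,3,5,6}
Are 4 and 6 in the same component? no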